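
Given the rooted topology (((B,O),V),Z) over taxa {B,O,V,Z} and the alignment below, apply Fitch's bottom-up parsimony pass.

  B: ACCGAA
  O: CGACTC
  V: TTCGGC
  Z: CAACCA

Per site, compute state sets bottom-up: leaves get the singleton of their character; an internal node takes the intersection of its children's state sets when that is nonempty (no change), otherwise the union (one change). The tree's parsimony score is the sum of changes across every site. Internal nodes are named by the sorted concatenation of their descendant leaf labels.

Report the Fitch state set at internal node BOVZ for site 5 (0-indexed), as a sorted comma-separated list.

BO@0: {A} ∪ {C} = {A,C} (union, +1)
BOV@0: {A,C} ∪ {T} = {A,C,T} (union, +1)
BOVZ@0: {A,C,T} ∩ {C} = {C} (intersection, +0)
BO@1: {C} ∪ {G} = {C,G} (union, +1)
BOV@1: {C,G} ∪ {T} = {C,G,T} (union, +1)
BOVZ@1: {C,G,T} ∪ {A} = {A,C,G,T} (union, +1)
BO@2: {C} ∪ {A} = {A,C} (union, +1)
BOV@2: {A,C} ∩ {C} = {C} (intersection, +0)
BOVZ@2: {C} ∪ {A} = {A,C} (union, +1)
BO@3: {G} ∪ {C} = {C,G} (union, +1)
BOV@3: {C,G} ∩ {G} = {G} (intersection, +0)
BOVZ@3: {G} ∪ {C} = {C,G} (union, +1)
BO@4: {A} ∪ {T} = {A,T} (union, +1)
BOV@4: {A,T} ∪ {G} = {A,G,T} (union, +1)
BOVZ@4: {A,G,T} ∪ {C} = {A,C,G,T} (union, +1)
BO@5: {A} ∪ {C} = {A,C} (union, +1)
BOV@5: {A,C} ∩ {C} = {C} (intersection, +0)
BOVZ@5: {C} ∪ {A} = {A,C} (union, +1)
per-site changes: [2, 3, 2, 2, 3, 2]; total = 14

A,C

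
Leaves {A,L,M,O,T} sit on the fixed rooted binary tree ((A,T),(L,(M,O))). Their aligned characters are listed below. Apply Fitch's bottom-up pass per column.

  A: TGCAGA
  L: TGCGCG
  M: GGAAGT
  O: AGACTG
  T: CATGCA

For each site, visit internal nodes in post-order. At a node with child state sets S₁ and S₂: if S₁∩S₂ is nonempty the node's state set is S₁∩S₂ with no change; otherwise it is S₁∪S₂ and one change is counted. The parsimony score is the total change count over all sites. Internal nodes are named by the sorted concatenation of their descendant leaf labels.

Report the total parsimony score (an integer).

14

AT@0: {T} ∪ {C} = {C,T} (union, +1)
MO@0: {G} ∪ {A} = {A,G} (union, +1)
LMO@0: {T} ∪ {A,G} = {A,G,T} (union, +1)
ALMOT@0: {C,T} ∩ {A,G,T} = {T} (intersection, +0)
AT@1: {G} ∪ {A} = {A,G} (union, +1)
MO@1: {G} ∩ {G} = {G} (intersection, +0)
LMO@1: {G} ∩ {G} = {G} (intersection, +0)
ALMOT@1: {A,G} ∩ {G} = {G} (intersection, +0)
AT@2: {C} ∪ {T} = {C,T} (union, +1)
MO@2: {A} ∩ {A} = {A} (intersection, +0)
LMO@2: {C} ∪ {A} = {A,C} (union, +1)
ALMOT@2: {C,T} ∩ {A,C} = {C} (intersection, +0)
AT@3: {A} ∪ {G} = {A,G} (union, +1)
MO@3: {A} ∪ {C} = {A,C} (union, +1)
LMO@3: {G} ∪ {A,C} = {A,C,G} (union, +1)
ALMOT@3: {A,G} ∩ {A,C,G} = {A,G} (intersection, +0)
AT@4: {G} ∪ {C} = {C,G} (union, +1)
MO@4: {G} ∪ {T} = {G,T} (union, +1)
LMO@4: {C} ∪ {G,T} = {C,G,T} (union, +1)
ALMOT@4: {C,G} ∩ {C,G,T} = {C,G} (intersection, +0)
AT@5: {A} ∩ {A} = {A} (intersection, +0)
MO@5: {T} ∪ {G} = {G,T} (union, +1)
LMO@5: {G} ∩ {G,T} = {G} (intersection, +0)
ALMOT@5: {A} ∪ {G} = {A,G} (union, +1)
per-site changes: [3, 1, 2, 3, 3, 2]; total = 14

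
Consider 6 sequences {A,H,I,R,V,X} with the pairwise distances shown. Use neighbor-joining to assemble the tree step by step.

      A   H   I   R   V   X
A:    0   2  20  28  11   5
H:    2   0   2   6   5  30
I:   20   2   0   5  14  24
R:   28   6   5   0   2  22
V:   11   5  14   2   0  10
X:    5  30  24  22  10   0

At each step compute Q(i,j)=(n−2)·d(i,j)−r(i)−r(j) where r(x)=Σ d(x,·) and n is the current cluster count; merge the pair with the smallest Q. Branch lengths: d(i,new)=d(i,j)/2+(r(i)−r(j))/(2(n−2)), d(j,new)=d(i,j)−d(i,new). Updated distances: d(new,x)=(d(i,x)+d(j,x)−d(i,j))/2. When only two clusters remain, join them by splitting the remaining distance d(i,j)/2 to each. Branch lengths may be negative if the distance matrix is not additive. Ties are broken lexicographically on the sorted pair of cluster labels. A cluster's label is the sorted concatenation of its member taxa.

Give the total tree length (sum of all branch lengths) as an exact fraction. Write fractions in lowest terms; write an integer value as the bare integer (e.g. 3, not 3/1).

203/8

1. join A+X (d=5, Q=-137) ⇒ AX; edges |A|=-5/8, |X|=45/8
  updated: d(AX,H)=27/2, d(AX,I)=39/2, d(AX,R)=45/2, d(AX,V)=8
2. join AX+V (d=8, Q=-137/2) ⇒ AVX; edges |AX|=39/4, |V|=-7/4
  updated: d(AVX,H)=21/4, d(AVX,I)=51/4, d(AVX,R)=33/4
3. join AVX+H (d=21/4, Q=-29) ⇒ AHVX; edges |AVX|=47/8, |H|=-5/8
  updated: d(AHVX,I)=19/4, d(AHVX,R)=9/2
4. join AHVX+I (d=19/4, Q=-57/4) ⇒ AHIVX; edges |AHVX|=17/8, |I|=21/8
  updated: d(AHIVX,R)=19/8
5. join AHIVX+R (d=19/8) ⇒ AHIRVX; edges |AHIVX|=19/16, |R|=19/16
final tree: (((((A:-5/8,X:45/8):39/4,V:-7/4):47/8,H:-5/8):17/8,I:21/8):19/16,R:19/16)
total length: 203/8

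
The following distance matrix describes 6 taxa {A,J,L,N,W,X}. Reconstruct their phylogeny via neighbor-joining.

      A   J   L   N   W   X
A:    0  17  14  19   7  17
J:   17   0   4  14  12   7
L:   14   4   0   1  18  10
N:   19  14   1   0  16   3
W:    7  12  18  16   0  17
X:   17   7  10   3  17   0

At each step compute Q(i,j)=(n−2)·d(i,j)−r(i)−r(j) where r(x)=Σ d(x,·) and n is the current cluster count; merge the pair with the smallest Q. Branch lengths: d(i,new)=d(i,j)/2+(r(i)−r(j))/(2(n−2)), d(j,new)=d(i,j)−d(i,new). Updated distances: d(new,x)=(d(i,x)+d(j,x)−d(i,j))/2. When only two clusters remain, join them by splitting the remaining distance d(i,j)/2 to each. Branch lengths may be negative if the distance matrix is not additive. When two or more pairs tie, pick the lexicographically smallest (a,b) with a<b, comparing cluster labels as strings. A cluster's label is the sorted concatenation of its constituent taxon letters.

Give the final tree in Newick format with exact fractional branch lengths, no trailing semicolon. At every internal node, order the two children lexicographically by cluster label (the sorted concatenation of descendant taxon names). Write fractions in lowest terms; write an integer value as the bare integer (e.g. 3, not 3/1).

((((A:4,W:3):131/16,J:45/16):31/16,(L:-1/4,N:5/4):51/16):45/32,X:45/32)

1. join A+W (d=7, Q=-116) ⇒ AW; edges |A|=4, |W|=3
  updated: d(AW,J)=11, d(AW,L)=25/2, d(AW,N)=14, d(AW,X)=27/2
2. join L+N (d=1, Q=-113/2) ⇒ LN; edges |L|=-1/4, |N|=5/4
  updated: d(AW,LN)=51/4, d(J,LN)=17/2, d(LN,X)=6
3. join AW+J (d=11, Q=-167/4) ⇒ AJW; edges |AW|=131/16, |J|=45/16
  updated: d(AJW,LN)=41/8, d(AJW,X)=19/4
4. join AJW+LN (d=41/8, Q=-127/8) ⇒ AJLNW; edges |AJW|=31/16, |LN|=51/16
  updated: d(AJLNW,X)=45/16
5. join AJLNW+X (d=45/16) ⇒ AJLNWX; edges |AJLNW|=45/32, |X|=45/32
final tree: ((((A:4,W:3):131/16,J:45/16):31/16,(L:-1/4,N:5/4):51/16):45/32,X:45/32)
total length: 431/16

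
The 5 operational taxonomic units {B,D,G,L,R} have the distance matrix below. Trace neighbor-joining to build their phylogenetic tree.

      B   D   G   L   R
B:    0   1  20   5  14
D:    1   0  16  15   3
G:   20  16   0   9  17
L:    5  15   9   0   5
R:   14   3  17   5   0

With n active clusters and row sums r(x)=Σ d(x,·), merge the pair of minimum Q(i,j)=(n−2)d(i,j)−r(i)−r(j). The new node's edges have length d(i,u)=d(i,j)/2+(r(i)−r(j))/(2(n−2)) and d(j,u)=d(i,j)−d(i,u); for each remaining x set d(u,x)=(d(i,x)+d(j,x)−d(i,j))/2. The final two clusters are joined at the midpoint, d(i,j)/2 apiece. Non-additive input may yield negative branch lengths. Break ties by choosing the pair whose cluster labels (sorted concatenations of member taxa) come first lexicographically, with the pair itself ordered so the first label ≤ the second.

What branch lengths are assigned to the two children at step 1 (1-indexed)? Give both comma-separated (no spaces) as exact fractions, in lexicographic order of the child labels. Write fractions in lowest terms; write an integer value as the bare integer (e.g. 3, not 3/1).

4/3,-1/3

1. join B+D (d=1, Q=-72) ⇒ BD; edges |B|=4/3, |D|=-1/3
  updated: d(BD,G)=35/2, d(BD,L)=19/2, d(BD,R)=8
2. join BD+R (d=8, Q=-49) ⇒ BDR; edges |BD|=21/4, |R|=11/4
  updated: d(BDR,G)=53/4, d(BDR,L)=13/4
3. join BDR+G (d=53/4, Q=-51/2) ⇒ BDGR; edges |BDR|=15/4, |G|=19/2
  updated: d(BDGR,L)=-1/2
4. join BDGR+L (d=-1/2) ⇒ BDGLR; edges |BDGR|=-1/4, |L|=-1/4
final tree: ((((B:4/3,D:-1/3):21/4,R:11/4):15/4,G:19/2):-1/4,L:-1/4)
total length: 87/4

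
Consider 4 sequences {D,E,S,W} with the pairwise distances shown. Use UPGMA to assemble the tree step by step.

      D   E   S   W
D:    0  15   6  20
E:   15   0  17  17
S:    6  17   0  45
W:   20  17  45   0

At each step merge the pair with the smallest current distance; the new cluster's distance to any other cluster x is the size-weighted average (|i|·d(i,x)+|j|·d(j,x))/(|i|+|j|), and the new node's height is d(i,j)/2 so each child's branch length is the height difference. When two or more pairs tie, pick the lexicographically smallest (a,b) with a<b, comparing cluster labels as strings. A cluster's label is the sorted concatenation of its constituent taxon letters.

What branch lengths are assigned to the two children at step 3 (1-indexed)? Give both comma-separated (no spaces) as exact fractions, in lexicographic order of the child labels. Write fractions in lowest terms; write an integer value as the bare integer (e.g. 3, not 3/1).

17/3,41/3

1. join D+S (d=6) ⇒ DS; edges |D|=3, |S|=3
  updated: d(DS,E)=16, d(DS,W)=65/2
2. join DS+E (d=16) ⇒ DES; edges |DS|=5, |E|=8
  updated: d(DES,W)=82/3
3. join DES+W (d=82/3) ⇒ DESW; edges |DES|=17/3, |W|=41/3
final tree: (((D:3,S:3):5,E:8):17/3,W:41/3)
total length: 115/3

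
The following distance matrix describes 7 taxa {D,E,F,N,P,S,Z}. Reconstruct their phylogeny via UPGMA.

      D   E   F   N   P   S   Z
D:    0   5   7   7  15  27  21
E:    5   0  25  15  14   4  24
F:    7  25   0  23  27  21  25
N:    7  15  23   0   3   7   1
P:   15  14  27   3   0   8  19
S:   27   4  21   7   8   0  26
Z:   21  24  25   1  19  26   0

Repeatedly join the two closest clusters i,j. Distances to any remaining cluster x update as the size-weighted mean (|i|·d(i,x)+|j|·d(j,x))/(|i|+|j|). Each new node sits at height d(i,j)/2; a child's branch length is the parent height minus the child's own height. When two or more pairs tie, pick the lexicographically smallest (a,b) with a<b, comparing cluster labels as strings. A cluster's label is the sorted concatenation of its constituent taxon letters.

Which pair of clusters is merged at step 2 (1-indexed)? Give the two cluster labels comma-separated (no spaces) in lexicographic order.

E,S

step 1: merge (N,Z) at d=1; branch lengths N→1/2, Z→1/2; new cluster NZ
  updated: d(D,NZ)=14, d(E,NZ)=39/2, d(F,NZ)=24, d(NZ,P)=11, d(NZ,S)=33/2
step 2: merge (E,S) at d=4; branch lengths E→2, S→2; new cluster ES
  updated: d(D,ES)=16, d(ES,F)=23, d(ES,NZ)=18, d(ES,P)=11
step 3: merge (D,F) at d=7; branch lengths D→7/2, F→7/2; new cluster DF
  updated: d(DF,ES)=39/2, d(DF,NZ)=19, d(DF,P)=21
step 4: merge (ES,P) at d=11; branch lengths ES→7/2, P→11/2; new cluster EPS
  updated: d(DF,EPS)=20, d(EPS,NZ)=47/3
step 5: merge (EPS,NZ) at d=47/3; branch lengths EPS→7/3, NZ→22/3; new cluster ENPSZ
  updated: d(DF,ENPSZ)=98/5
step 6: merge (DF,ENPSZ) at d=98/5; branch lengths DF→63/10, ENPSZ→59/30; new cluster DEFNPSZ
final tree: ((D:7/2,F:7/2):63/10,(((E:2,S:2):7/2,P:11/2):7/3,(N:1/2,Z:1/2):22/3):59/30)
total length: 584/15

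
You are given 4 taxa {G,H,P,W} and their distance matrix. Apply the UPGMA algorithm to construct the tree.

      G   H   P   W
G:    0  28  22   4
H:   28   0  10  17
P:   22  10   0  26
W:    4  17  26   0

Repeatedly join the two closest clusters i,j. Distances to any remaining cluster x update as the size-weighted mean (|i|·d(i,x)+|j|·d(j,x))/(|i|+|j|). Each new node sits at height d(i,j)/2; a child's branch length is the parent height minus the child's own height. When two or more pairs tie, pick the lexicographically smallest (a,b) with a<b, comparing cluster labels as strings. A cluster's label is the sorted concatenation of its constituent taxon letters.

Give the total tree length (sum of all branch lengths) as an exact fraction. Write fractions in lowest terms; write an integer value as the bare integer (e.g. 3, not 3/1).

121/4

step 1: merge (G,W) at d=4; branch lengths G→2, W→2; new cluster GW
  updated: d(GW,H)=45/2, d(GW,P)=24
step 2: merge (H,P) at d=10; branch lengths H→5, P→5; new cluster HP
  updated: d(GW,HP)=93/4
step 3: merge (GW,HP) at d=93/4; branch lengths GW→77/8, HP→53/8; new cluster GHPW
final tree: ((G:2,W:2):77/8,(H:5,P:5):53/8)
total length: 121/4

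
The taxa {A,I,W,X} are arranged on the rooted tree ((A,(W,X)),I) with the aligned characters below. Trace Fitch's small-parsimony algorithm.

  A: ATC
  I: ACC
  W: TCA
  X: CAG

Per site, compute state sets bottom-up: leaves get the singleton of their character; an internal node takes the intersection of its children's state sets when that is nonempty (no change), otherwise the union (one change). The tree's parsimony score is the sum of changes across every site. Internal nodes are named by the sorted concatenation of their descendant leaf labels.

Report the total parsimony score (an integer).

6

[col 0] WX: children W:{T}, X:{C} ∪→ {C,T}; cost 1
[col 0] AWX: children A:{A}, WX:{C,T} ∪→ {A,C,T}; cost 1
[col 0] AIWX: children AWX:{A,C,T}, I:{A} ∩→ {A}; cost 0
[col 1] WX: children W:{C}, X:{A} ∪→ {A,C}; cost 1
[col 1] AWX: children A:{T}, WX:{A,C} ∪→ {A,C,T}; cost 1
[col 1] AIWX: children AWX:{A,C,T}, I:{C} ∩→ {C}; cost 0
[col 2] WX: children W:{A}, X:{G} ∪→ {A,G}; cost 1
[col 2] AWX: children A:{C}, WX:{A,G} ∪→ {A,C,G}; cost 1
[col 2] AIWX: children AWX:{A,C,G}, I:{C} ∩→ {C}; cost 0
per-site changes: [2, 2, 2]; total = 6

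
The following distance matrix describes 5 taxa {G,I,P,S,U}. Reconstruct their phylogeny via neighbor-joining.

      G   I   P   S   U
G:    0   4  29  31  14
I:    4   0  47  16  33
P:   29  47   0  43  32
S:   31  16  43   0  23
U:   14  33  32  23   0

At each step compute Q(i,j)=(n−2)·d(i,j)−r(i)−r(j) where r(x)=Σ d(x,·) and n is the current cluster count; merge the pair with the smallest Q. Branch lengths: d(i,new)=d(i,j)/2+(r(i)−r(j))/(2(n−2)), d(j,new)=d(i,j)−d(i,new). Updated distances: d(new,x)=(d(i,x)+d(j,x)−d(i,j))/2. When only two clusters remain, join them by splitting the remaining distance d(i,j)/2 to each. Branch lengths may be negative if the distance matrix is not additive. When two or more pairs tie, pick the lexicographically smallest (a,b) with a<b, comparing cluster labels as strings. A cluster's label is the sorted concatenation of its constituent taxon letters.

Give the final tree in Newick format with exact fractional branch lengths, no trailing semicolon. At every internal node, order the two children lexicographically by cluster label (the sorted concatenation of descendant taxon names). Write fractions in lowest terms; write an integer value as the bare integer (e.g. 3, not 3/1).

((((G:-5/3,I:17/3):69/8,S:103/8):33/8,P:197/8):59/16,U:59/16)

iteration 1: select G,I (d=4, Q=-166); attach at lengths (-5/3, 17/3); label the merged cluster GI
  updated: d(GI,P)=36, d(GI,S)=43/2, d(GI,U)=43/2
iteration 2: select GI,S (d=43/2, Q=-247/2); attach at lengths (69/8, 103/8); label the merged cluster GIS
  updated: d(GIS,P)=115/4, d(GIS,U)=23/2
iteration 3: select GIS,P (d=115/4, Q=-289/4); attach at lengths (33/8, 197/8); label the merged cluster GIPS
  updated: d(GIPS,U)=59/8
iteration 4: select GIPS,U (d=59/8); attach at lengths (59/16, 59/16); label the merged cluster GIPSU
final tree: ((((G:-5/3,I:17/3):69/8,S:103/8):33/8,P:197/8):59/16,U:59/16)
total length: 493/8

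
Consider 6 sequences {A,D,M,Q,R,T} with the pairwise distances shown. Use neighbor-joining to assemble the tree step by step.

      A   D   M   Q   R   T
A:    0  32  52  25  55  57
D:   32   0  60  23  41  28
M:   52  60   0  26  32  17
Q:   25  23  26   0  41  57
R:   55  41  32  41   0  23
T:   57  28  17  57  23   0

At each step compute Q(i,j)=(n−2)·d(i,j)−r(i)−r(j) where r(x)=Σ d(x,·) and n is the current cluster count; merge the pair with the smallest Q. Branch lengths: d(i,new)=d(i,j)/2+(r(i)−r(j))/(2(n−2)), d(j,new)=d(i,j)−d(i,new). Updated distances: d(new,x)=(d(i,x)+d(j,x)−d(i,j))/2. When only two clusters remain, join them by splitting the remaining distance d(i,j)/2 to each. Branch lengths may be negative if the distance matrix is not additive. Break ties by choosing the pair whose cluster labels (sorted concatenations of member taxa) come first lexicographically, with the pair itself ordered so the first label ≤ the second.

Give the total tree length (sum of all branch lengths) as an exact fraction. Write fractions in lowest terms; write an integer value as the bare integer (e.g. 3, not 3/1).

iteration 1: select M,T (d=17, Q=-301); attach at lengths (73/8, 63/8); label the merged cluster MT
  updated: d(A,MT)=46, d(D,MT)=71/2, d(MT,Q)=33, d(MT,R)=19
iteration 2: select MT,R (d=19, Q=-465/2); attach at lengths (23/4, 53/4); label the merged cluster MRT
  updated: d(A,MRT)=41, d(D,MRT)=115/4, d(MRT,Q)=55/2
iteration 3: select A,Q (d=25, Q=-247/2); attach at lengths (145/8, 55/8); label the merged cluster AQ
  updated: d(AQ,D)=15, d(AQ,MRT)=87/4
iteration 4: select AQ,D (d=15, Q=-131/2); attach at lengths (4, 11); label the merged cluster ADQ
  updated: d(ADQ,MRT)=71/4
iteration 5: select ADQ,MRT (d=71/4); attach at lengths (71/8, 71/8); label the merged cluster ADMQRT
final tree: (((A:145/8,Q:55/8):4,D:11):71/8,((M:73/8,T:63/8):23/4,R:53/4):71/8)
total length: 375/4

375/4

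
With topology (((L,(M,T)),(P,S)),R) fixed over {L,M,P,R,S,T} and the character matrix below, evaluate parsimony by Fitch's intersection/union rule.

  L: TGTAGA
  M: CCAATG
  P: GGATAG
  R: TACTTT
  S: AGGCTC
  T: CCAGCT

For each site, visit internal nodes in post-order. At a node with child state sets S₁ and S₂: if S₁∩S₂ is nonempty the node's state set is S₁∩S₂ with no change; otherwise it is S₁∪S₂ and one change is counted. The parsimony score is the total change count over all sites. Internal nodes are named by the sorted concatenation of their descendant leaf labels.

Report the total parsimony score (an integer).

18

[col 0] MT: children M:{C}, T:{C} ∩→ {C}; cost 0
[col 0] LMT: children L:{T}, MT:{C} ∪→ {C,T}; cost 1
[col 0] PS: children P:{G}, S:{A} ∪→ {A,G}; cost 1
[col 0] LMPST: children LMT:{C,T}, PS:{A,G} ∪→ {A,C,G,T}; cost 1
[col 0] LMPRST: children LMPST:{A,C,G,T}, R:{T} ∩→ {T}; cost 0
[col 1] MT: children M:{C}, T:{C} ∩→ {C}; cost 0
[col 1] LMT: children L:{G}, MT:{C} ∪→ {C,G}; cost 1
[col 1] PS: children P:{G}, S:{G} ∩→ {G}; cost 0
[col 1] LMPST: children LMT:{C,G}, PS:{G} ∩→ {G}; cost 0
[col 1] LMPRST: children LMPST:{G}, R:{A} ∪→ {A,G}; cost 1
[col 2] MT: children M:{A}, T:{A} ∩→ {A}; cost 0
[col 2] LMT: children L:{T}, MT:{A} ∪→ {A,T}; cost 1
[col 2] PS: children P:{A}, S:{G} ∪→ {A,G}; cost 1
[col 2] LMPST: children LMT:{A,T}, PS:{A,G} ∩→ {A}; cost 0
[col 2] LMPRST: children LMPST:{A}, R:{C} ∪→ {A,C}; cost 1
[col 3] MT: children M:{A}, T:{G} ∪→ {A,G}; cost 1
[col 3] LMT: children L:{A}, MT:{A,G} ∩→ {A}; cost 0
[col 3] PS: children P:{T}, S:{C} ∪→ {C,T}; cost 1
[col 3] LMPST: children LMT:{A}, PS:{C,T} ∪→ {A,C,T}; cost 1
[col 3] LMPRST: children LMPST:{A,C,T}, R:{T} ∩→ {T}; cost 0
[col 4] MT: children M:{T}, T:{C} ∪→ {C,T}; cost 1
[col 4] LMT: children L:{G}, MT:{C,T} ∪→ {C,G,T}; cost 1
[col 4] PS: children P:{A}, S:{T} ∪→ {A,T}; cost 1
[col 4] LMPST: children LMT:{C,G,T}, PS:{A,T} ∩→ {T}; cost 0
[col 4] LMPRST: children LMPST:{T}, R:{T} ∩→ {T}; cost 0
[col 5] MT: children M:{G}, T:{T} ∪→ {G,T}; cost 1
[col 5] LMT: children L:{A}, MT:{G,T} ∪→ {A,G,T}; cost 1
[col 5] PS: children P:{G}, S:{C} ∪→ {C,G}; cost 1
[col 5] LMPST: children LMT:{A,G,T}, PS:{C,G} ∩→ {G}; cost 0
[col 5] LMPRST: children LMPST:{G}, R:{T} ∪→ {G,T}; cost 1
per-site changes: [3, 2, 3, 3, 3, 4]; total = 18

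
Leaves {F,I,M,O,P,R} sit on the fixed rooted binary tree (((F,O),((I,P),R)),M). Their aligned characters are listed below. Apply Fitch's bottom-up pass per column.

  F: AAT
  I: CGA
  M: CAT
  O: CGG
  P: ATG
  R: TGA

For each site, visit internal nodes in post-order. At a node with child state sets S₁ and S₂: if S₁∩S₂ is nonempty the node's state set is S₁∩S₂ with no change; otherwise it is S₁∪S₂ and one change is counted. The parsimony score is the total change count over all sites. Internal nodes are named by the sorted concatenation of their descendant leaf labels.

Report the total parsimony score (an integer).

9

[col 0] FO: children F:{A}, O:{C} ∪→ {A,C}; cost 1
[col 0] IP: children I:{C}, P:{A} ∪→ {A,C}; cost 1
[col 0] IPR: children IP:{A,C}, R:{T} ∪→ {A,C,T}; cost 1
[col 0] FIOPR: children FO:{A,C}, IPR:{A,C,T} ∩→ {A,C}; cost 0
[col 0] FIMOPR: children FIOPR:{A,C}, M:{C} ∩→ {C}; cost 0
[col 1] FO: children F:{A}, O:{G} ∪→ {A,G}; cost 1
[col 1] IP: children I:{G}, P:{T} ∪→ {G,T}; cost 1
[col 1] IPR: children IP:{G,T}, R:{G} ∩→ {G}; cost 0
[col 1] FIOPR: children FO:{A,G}, IPR:{G} ∩→ {G}; cost 0
[col 1] FIMOPR: children FIOPR:{G}, M:{A} ∪→ {A,G}; cost 1
[col 2] FO: children F:{T}, O:{G} ∪→ {G,T}; cost 1
[col 2] IP: children I:{A}, P:{G} ∪→ {A,G}; cost 1
[col 2] IPR: children IP:{A,G}, R:{A} ∩→ {A}; cost 0
[col 2] FIOPR: children FO:{G,T}, IPR:{A} ∪→ {A,G,T}; cost 1
[col 2] FIMOPR: children FIOPR:{A,G,T}, M:{T} ∩→ {T}; cost 0
per-site changes: [3, 3, 3]; total = 9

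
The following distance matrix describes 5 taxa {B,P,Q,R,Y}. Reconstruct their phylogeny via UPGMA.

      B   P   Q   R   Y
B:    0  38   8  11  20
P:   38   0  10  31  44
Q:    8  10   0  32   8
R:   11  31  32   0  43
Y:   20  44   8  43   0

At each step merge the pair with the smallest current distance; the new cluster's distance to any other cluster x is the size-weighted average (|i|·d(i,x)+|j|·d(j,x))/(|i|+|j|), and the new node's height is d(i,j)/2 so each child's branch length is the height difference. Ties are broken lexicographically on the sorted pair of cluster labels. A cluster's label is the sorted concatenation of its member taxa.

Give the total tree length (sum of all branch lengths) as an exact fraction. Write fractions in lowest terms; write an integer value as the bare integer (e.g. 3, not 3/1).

673/12

step 1: merge (B,Q) at d=8; branch lengths B→4, Q→4; new cluster BQ
  updated: d(BQ,P)=24, d(BQ,R)=43/2, d(BQ,Y)=14
step 2: merge (BQ,Y) at d=14; branch lengths BQ→3, Y→7; new cluster BQY
  updated: d(BQY,P)=92/3, d(BQY,R)=86/3
step 3: merge (BQY,R) at d=86/3; branch lengths BQY→22/3, R→43/3; new cluster BQRY
  updated: d(BQRY,P)=123/4
step 4: merge (BQRY,P) at d=123/4; branch lengths BQRY→25/24, P→123/8; new cluster BPQRY
final tree: ((((B:4,Q:4):3,Y:7):22/3,R:43/3):25/24,P:123/8)
total length: 673/12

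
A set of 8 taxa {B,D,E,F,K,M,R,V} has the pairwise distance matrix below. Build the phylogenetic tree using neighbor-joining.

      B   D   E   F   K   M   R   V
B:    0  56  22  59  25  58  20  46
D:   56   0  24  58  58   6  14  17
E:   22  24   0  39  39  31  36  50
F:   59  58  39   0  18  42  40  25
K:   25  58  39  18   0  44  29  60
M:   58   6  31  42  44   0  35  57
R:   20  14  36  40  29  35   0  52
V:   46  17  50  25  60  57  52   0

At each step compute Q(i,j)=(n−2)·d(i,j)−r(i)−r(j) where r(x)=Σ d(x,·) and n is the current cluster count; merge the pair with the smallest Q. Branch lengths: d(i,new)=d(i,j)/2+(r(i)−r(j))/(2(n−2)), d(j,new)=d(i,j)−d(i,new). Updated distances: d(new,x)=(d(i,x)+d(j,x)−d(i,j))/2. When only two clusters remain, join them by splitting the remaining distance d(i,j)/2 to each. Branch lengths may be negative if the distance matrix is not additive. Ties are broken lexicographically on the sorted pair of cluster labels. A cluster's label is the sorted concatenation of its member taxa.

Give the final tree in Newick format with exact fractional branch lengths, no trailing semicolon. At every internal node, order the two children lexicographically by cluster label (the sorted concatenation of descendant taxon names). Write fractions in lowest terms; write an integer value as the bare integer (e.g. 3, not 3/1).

(((B:351/32,R:289/32):113/32,(((D:-1/3,M:19/3):241/16,E:151/16):107/24,(F:43/5,V:82/5):319/24):209/32):431/64,K:431/64)

iteration 1: select D,M (d=6, Q=-470); attach at lengths (-1/3, 19/3); label the merged cluster DM
  updated: d(B,DM)=54, d(DM,E)=49/2, d(DM,F)=47, d(DM,K)=48, d(DM,R)=43/2, d(DM,V)=34
iteration 2: select F,V (d=25, Q=-370); attach at lengths (43/5, 82/5); label the merged cluster FV
  updated: d(B,FV)=40, d(DM,FV)=28, d(E,FV)=32, d(FV,K)=53/2, d(FV,R)=67/2
iteration 3: select DM,E (d=49/2, Q=-463/2); attach at lengths (241/16, 151/16); label the merged cluster DEM
  updated: d(B,DEM)=103/4, d(DEM,FV)=71/4, d(DEM,K)=125/4, d(DEM,R)=33/2
iteration 4: select DEM,FV (d=71/4, Q=-623/4); attach at lengths (107/24, 319/24); label the merged cluster DEFMV
  updated: d(B,DEFMV)=24, d(DEFMV,K)=20, d(DEFMV,R)=129/8
iteration 5: select B,R (d=20, Q=-753/8); attach at lengths (351/32, 289/32); label the merged cluster BR
  updated: d(BR,DEFMV)=161/16, d(BR,K)=17
iteration 6: select BR,DEFMV (d=161/16, Q=-753/16); attach at lengths (113/32, 209/32); label the merged cluster BDEFMRV
  updated: d(BDEFMRV,K)=431/32
iteration 7: select BDEFMRV,K (d=431/32); attach at lengths (431/64, 431/64); label the merged cluster BDEFKMRV
final tree: (((B:351/32,R:289/32):113/32,(((D:-1/3,M:19/3):241/16,E:151/16):107/24,(F:43/5,V:82/5):319/24):209/32):431/64,K:431/64)
total length: 3737/32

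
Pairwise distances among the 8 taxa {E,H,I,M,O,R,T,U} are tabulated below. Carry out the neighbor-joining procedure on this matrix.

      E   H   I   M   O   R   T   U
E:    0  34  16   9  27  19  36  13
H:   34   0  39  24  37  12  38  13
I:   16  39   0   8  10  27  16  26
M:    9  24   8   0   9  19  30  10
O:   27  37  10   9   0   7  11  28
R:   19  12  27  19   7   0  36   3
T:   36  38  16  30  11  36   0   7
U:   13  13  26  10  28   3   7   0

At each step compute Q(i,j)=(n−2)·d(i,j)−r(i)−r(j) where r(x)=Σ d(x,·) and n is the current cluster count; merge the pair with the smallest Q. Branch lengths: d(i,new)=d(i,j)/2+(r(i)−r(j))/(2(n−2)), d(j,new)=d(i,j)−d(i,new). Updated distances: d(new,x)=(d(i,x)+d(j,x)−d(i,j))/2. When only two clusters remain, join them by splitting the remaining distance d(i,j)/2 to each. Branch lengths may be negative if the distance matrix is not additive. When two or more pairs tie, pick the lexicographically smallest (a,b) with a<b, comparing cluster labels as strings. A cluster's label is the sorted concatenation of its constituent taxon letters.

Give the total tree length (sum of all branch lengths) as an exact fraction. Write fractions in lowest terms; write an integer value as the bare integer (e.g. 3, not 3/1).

1. join H+R (d=12, Q=-248) ⇒ HR; edges |H|=73/6, |R|=-1/6
  updated: d(E,HR)=41/2, d(HR,I)=27, d(HR,M)=31/2, d(HR,O)=16, d(HR,T)=31, d(HR,U)=2
2. join HR+U (d=2, Q=-188) ⇒ HRU; edges |HR|=18/5, |U|=-8/5
  updated: d(E,HRU)=63/4, d(HRU,I)=51/2, d(HRU,M)=47/4, d(HRU,O)=21, d(HRU,T)=18
3. join O+T (d=11, Q=-145) ⇒ OT; edges |O|=11/8, |T|=77/8
  updated: d(E,OT)=26, d(HRU,OT)=14, d(I,OT)=15/2, d(M,OT)=14
4. join I+OT (d=15/2, Q=-96) ⇒ IOT; edges |I|=3, |OT|=9/2
  updated: d(E,IOT)=69/4, d(HRU,IOT)=16, d(IOT,M)=29/4
5. join E+HRU (d=63/4, Q=-54) ⇒ EHRU; edges |E|=15/2, |HRU|=33/4
  updated: d(EHRU,IOT)=35/4, d(EHRU,M)=5/2
6. join EHRU+IOT (d=35/4, Q=-37/2) ⇒ EHIORTU; edges |EHRU|=2, |IOT|=27/4
  updated: d(EHIORTU,M)=1/2
7. join EHIORTU+M (d=1/2) ⇒ EHIMORTU; edges |EHIORTU|=1/4, |M|=1/4
final tree: (((E:15/2,((H:73/6,R:-1/6):18/5,U:-8/5):33/4):2,(I:3,(O:11/8,T:77/8):9/2):27/4):1/4,M:1/4)
total length: 115/2

115/2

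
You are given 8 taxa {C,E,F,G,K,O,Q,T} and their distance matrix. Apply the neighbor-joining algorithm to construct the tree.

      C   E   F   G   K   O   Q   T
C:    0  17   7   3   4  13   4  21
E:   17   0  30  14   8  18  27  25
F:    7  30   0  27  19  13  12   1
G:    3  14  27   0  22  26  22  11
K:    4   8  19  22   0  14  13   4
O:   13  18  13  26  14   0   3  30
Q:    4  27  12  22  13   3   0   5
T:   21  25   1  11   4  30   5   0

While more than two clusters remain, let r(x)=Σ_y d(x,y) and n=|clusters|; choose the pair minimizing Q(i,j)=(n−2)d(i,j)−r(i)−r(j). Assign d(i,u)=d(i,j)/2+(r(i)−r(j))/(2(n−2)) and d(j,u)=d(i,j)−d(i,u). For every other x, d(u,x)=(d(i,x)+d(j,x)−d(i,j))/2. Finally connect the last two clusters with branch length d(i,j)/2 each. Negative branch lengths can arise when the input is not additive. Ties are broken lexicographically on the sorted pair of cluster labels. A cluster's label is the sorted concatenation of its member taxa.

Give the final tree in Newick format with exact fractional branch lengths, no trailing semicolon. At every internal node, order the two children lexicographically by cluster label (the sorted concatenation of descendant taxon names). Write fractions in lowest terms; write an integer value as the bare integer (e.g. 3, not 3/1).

1. join F+T (d=1, Q=-200) ⇒ FT; edges |F|=3/2, |T|=-1/2
  updated: d(C,FT)=27/2, d(E,FT)=27, d(FT,G)=37/2, d(FT,K)=11, d(FT,O)=21, d(FT,Q)=8
2. join O+Q (d=3, Q=-157) ⇒ OQ; edges |O|=33/10, |Q|=-3/10
  updated: d(C,OQ)=7, d(E,OQ)=21, d(FT,OQ)=13, d(G,OQ)=45/2, d(K,OQ)=12
3. join C+G (d=3, Q=-225/2) ⇒ CG; edges |C|=-47/16, |G|=95/16
  updated: d(CG,E)=14, d(CG,FT)=29/2, d(CG,K)=23/2, d(CG,OQ)=53/4
4. join E+K (d=8, Q=-177/2) ⇒ EK; edges |E|=103/12, |K|=-7/12
  updated: d(CG,EK)=35/4, d(EK,FT)=15, d(EK,OQ)=25/2
5. join CG+EK (d=35/4, Q=-221/4) ⇒ CEGK; edges |CG|=71/16, |EK|=69/16
  updated: d(CEGK,FT)=83/8, d(CEGK,OQ)=17/2
6. join CEGK+FT (d=83/8, Q=-255/8) ⇒ CEFGKT; edges |CEGK|=47/16, |FT|=119/16
  updated: d(CEFGKT,OQ)=89/16
7. join CEFGKT+OQ (d=89/16) ⇒ CEFGKOQT; edges |CEFGKT|=89/32, |OQ|=89/32
final tree: ((((C:-47/16,G:95/16):71/16,(E:103/12,K:-7/12):69/16):47/16,(F:3/2,T:-1/2):119/16):89/32,(O:33/10,Q:-3/10):89/32)
total length: 635/16

((((C:-47/16,G:95/16):71/16,(E:103/12,K:-7/12):69/16):47/16,(F:3/2,T:-1/2):119/16):89/32,(O:33/10,Q:-3/10):89/32)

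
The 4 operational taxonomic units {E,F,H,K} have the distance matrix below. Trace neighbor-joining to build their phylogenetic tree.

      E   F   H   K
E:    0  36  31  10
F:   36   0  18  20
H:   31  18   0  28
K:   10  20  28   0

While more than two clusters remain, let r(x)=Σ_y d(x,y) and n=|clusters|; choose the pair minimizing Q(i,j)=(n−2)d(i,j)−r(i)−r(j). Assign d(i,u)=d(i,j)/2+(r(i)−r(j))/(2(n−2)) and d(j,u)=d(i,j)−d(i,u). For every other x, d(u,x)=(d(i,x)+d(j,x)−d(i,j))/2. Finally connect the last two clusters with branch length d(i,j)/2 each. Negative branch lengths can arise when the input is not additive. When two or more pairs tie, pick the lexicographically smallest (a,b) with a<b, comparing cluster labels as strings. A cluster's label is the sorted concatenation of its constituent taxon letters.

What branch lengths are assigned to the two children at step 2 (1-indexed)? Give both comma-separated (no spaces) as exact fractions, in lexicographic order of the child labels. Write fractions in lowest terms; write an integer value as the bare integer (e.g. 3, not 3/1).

1. join E+K (d=10, Q=-115) ⇒ EK; edges |E|=39/4, |K|=1/4
  updated: d(EK,F)=23, d(EK,H)=49/2
2. join EK+F (d=23, Q=-131/2) ⇒ EFK; edges |EK|=59/4, |F|=33/4
  updated: d(EFK,H)=39/4
3. join EFK+H (d=39/4) ⇒ EFHK; edges |EFK|=39/8, |H|=39/8
final tree: (((E:39/4,K:1/4):59/4,F:33/4):39/8,H:39/8)
total length: 171/4

59/4,33/4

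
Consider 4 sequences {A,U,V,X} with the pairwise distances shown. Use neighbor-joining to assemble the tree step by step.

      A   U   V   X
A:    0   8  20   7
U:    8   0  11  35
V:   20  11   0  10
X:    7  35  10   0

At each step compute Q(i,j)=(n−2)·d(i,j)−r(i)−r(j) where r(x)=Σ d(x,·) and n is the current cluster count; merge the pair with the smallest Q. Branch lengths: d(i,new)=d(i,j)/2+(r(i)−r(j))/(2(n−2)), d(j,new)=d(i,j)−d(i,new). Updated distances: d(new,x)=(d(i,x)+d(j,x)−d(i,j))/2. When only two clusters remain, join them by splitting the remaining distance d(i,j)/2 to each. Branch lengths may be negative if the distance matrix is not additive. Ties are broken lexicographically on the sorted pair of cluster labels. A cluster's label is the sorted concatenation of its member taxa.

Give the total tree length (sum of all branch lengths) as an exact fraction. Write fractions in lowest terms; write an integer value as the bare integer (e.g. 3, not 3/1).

step 1: merge (A,U) at d=8, Q=-73; branch lengths A→-3/4, U→35/4; new cluster AU
  updated: d(AU,V)=23/2, d(AU,X)=17
step 2: merge (AU,V) at d=23/2, Q=-77/2; branch lengths AU→37/4, V→9/4; new cluster AUV
  updated: d(AUV,X)=31/4
step 3: merge (AUV,X) at d=31/4; branch lengths AUV→31/8, X→31/8; new cluster AUVX
final tree: (((A:-3/4,U:35/4):37/4,V:9/4):31/8,X:31/8)
total length: 109/4

109/4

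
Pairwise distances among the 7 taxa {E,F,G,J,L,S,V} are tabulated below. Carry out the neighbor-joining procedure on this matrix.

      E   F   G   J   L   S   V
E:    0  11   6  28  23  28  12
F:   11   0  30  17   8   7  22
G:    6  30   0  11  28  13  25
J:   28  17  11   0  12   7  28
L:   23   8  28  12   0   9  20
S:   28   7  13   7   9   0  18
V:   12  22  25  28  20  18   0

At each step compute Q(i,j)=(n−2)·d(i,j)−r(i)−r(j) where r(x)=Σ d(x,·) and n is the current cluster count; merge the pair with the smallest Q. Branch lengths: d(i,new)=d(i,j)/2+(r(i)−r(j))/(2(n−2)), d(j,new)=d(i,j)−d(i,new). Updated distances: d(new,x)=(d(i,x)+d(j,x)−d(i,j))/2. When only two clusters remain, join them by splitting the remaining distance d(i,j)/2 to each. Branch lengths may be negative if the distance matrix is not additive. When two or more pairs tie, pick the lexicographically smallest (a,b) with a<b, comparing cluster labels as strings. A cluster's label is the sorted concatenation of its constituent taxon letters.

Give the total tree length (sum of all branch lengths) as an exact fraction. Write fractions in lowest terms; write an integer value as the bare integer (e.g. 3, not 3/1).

377/8

1. join E+G (d=6, Q=-191) ⇒ EG; edges |E|=5/2, |G|=7/2
  updated: d(EG,F)=35/2, d(EG,J)=33/2, d(EG,L)=45/2, d(EG,S)=35/2, d(EG,V)=31/2
2. join EG+V (d=31/2, Q=-131) ⇒ EGV; edges |EG|=6, |V|=19/2
  updated: d(EGV,F)=12, d(EGV,J)=29/2, d(EGV,L)=27/2, d(EGV,S)=10
3. join F+L (d=8, Q=-125/2) ⇒ FL; edges |F|=17/4, |L|=15/4
  updated: d(EGV,FL)=35/4, d(FL,J)=21/2, d(FL,S)=4
4. join EGV+FL (d=35/4, Q=-39) ⇒ EFGLV; edges |EGV|=55/8, |FL|=15/8
  updated: d(EFGLV,J)=65/8, d(EFGLV,S)=21/8
5. join EFGLV+J (d=65/8, Q=-71/4) ⇒ EFGJLV; edges |EFGLV|=15/8, |J|=25/4
  updated: d(EFGJLV,S)=3/4
6. join EFGJLV+S (d=3/4) ⇒ EFGJLSV; edges |EFGJLV|=3/8, |S|=3/8
final tree: (((((E:5/2,G:7/2):6,V:19/2):55/8,(F:17/4,L:15/4):15/8):15/8,J:25/4):3/8,S:3/8)
total length: 377/8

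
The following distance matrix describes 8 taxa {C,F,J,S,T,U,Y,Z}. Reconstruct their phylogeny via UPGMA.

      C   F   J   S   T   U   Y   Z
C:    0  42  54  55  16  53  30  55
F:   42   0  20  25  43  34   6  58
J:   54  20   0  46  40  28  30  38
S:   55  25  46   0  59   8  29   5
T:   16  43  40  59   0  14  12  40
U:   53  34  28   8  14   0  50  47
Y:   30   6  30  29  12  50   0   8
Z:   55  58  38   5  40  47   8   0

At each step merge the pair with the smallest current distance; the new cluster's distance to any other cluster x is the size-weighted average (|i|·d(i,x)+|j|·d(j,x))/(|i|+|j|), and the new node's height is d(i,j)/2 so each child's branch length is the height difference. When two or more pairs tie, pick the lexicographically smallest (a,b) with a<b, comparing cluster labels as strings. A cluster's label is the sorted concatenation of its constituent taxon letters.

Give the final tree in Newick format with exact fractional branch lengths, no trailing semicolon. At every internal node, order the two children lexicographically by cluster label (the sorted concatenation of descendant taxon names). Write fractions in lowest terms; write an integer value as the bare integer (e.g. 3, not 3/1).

((C:69/4,(T:7,U:7):41/4):53/20,(((F:3,Y:3):19/2,J:25/2):9/2,(S:5/2,Z:5/2):29/2):29/10)

iteration 1: select S,Z (d=5); attach at lengths (5/2, 5/2); label the merged cluster SZ
  updated: d(C,SZ)=55, d(F,SZ)=83/2, d(J,SZ)=42, d(SZ,T)=99/2, d(SZ,U)=55/2, d(SZ,Y)=37/2
iteration 2: select F,Y (d=6); attach at lengths (3, 3); label the merged cluster FY
  updated: d(C,FY)=36, d(FY,J)=25, d(FY,SZ)=30, d(FY,T)=55/2, d(FY,U)=42
iteration 3: select T,U (d=14); attach at lengths (7, 7); label the merged cluster TU
  updated: d(C,TU)=69/2, d(FY,TU)=139/4, d(J,TU)=34, d(SZ,TU)=77/2
iteration 4: select FY,J (d=25); attach at lengths (19/2, 25/2); label the merged cluster FJY
  updated: d(C,FJY)=42, d(FJY,SZ)=34, d(FJY,TU)=69/2
iteration 5: select FJY,SZ (d=34); attach at lengths (9/2, 29/2); label the merged cluster FJSYZ
  updated: d(C,FJSYZ)=236/5, d(FJSYZ,TU)=361/10
iteration 6: select C,TU (d=69/2); attach at lengths (69/4, 41/4); label the merged cluster CTU
  updated: d(CTU,FJSYZ)=199/5
iteration 7: select CTU,FJSYZ (d=199/5); attach at lengths (53/20, 29/10); label the merged cluster CFJSTUYZ
final tree: ((C:69/4,(T:7,U:7):41/4):53/20,(((F:3,Y:3):19/2,J:25/2):9/2,(S:5/2,Z:5/2):29/2):29/10)
total length: 1981/20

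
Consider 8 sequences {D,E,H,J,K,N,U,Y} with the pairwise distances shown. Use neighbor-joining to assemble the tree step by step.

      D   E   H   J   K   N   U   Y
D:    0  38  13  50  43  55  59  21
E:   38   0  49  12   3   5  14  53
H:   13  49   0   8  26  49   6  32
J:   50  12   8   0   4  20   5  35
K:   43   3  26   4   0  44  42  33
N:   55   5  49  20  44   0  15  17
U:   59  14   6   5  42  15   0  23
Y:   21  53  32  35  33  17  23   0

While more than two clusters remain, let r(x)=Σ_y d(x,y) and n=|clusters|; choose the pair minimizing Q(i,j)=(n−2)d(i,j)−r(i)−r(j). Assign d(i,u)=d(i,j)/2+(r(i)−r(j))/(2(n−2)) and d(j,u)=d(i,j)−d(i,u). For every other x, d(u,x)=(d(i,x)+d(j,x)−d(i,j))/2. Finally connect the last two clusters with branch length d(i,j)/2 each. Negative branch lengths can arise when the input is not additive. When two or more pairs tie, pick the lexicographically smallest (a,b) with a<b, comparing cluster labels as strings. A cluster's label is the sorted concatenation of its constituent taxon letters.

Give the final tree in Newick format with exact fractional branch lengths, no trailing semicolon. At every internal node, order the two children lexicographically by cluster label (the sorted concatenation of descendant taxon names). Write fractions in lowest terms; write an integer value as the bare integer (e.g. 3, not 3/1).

(((((D:29/2,H:-3/2):177/16,Y:143/16):21/2,U:4):5/8,((E:-3/2,K:9/2):103/12,J:-25/12):8):41/8,N:41/8)

1. join D+H (d=13, Q=-384) ⇒ DH; edges |D|=29/2, |H|=-3/2
  updated: d(DH,E)=37, d(DH,J)=45/2, d(DH,K)=28, d(DH,N)=91/2, d(DH,U)=26, d(DH,Y)=20
2. join E+K (d=3, Q=-263) ⇒ EK; edges |E|=-3/2, |K|=9/2
  updated: d(DH,EK)=31, d(EK,J)=13/2, d(EK,N)=23, d(EK,U)=53/2, d(EK,Y)=83/2
3. join DH+Y (d=20, Q=-403/2) ⇒ DHY; edges |DH|=177/16, |Y|=143/16
  updated: d(DHY,EK)=105/4, d(DHY,J)=75/4, d(DHY,N)=85/4, d(DHY,U)=29/2
4. join EK+J (d=13/2, Q=-113) ⇒ EJK; edges |EK|=103/12, |J|=-25/12
  updated: d(DHY,EJK)=77/4, d(EJK,N)=73/4, d(EJK,U)=25/2
5. join DHY+U (d=29/2, Q=-68) ⇒ DHUY; edges |DHY|=21/2, |U|=4
  updated: d(DHUY,EJK)=69/8, d(DHUY,N)=87/8
6. join DHUY+EJK (d=69/8, Q=-151/4) ⇒ DEHJKUY; edges |DHUY|=5/8, |EJK|=8
  updated: d(DEHJKUY,N)=41/4
7. join DEHJKUY+N (d=41/4) ⇒ DEHJKNUY; edges |DEHJKUY|=41/8, |N|=41/8
final tree: (((((D:29/2,H:-3/2):177/16,Y:143/16):21/2,U:4):5/8,((E:-3/2,K:9/2):103/12,J:-25/12):8):41/8,N:41/8)
total length: 607/8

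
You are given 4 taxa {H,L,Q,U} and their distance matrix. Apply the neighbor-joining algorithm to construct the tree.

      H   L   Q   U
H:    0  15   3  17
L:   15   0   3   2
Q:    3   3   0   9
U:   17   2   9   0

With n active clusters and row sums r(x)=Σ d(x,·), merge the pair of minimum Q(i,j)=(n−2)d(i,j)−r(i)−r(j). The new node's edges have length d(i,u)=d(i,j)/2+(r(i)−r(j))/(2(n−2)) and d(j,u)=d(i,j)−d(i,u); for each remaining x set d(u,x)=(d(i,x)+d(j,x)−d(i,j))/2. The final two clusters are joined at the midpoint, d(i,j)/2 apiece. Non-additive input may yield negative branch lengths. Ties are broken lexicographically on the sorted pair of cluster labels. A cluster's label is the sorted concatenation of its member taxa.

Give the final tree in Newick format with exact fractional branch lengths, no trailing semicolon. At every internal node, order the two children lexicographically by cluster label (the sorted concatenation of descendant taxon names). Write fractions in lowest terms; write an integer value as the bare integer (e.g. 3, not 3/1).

1. join H+Q (d=3, Q=-44) ⇒ HQ; edges |H|=13/2, |Q|=-7/2
  updated: d(HQ,L)=15/2, d(HQ,U)=23/2
2. join HQ+L (d=15/2, Q=-21) ⇒ HLQ; edges |HQ|=17/2, |L|=-1
  updated: d(HLQ,U)=3
3. join HLQ+U (d=3) ⇒ HLQU; edges |HLQ|=3/2, |U|=3/2
final tree: (((H:13/2,Q:-7/2):17/2,L:-1):3/2,U:3/2)
total length: 27/2

(((H:13/2,Q:-7/2):17/2,L:-1):3/2,U:3/2)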